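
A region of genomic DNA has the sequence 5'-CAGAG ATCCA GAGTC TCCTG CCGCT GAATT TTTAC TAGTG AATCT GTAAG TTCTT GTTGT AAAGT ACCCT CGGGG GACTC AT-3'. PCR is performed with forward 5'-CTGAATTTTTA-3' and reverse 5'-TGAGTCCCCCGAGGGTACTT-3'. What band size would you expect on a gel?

The forward primer matches the template at positions 24–34.
The reverse primer's reverse complement is AAGTACCCTCGGGGGACTCA, which matches the template at positions 62–81.
The product runs from position 24 to position 81, so its length is 81 − 24 + 1 = 58 bp.

58 bp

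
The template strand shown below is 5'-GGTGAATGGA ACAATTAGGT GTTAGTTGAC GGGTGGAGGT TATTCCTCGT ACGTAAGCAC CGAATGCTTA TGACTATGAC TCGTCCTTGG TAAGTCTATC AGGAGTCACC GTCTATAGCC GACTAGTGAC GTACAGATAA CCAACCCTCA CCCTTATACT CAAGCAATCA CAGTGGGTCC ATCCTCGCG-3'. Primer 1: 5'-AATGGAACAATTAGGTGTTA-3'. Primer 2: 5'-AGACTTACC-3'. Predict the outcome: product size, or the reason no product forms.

Primer 1 (AATGGAACAATTAGGTGTTA) matches the top strand at positions 5–24; it acts as a forward primer.
Primer 2's reverse complement is GGTAAGTCT, matching the top strand at positions 89–97; it acts as a reverse primer.
The 3' ends face each other across positions 5–97, giving a 93 bp product.

Yes — a 93 bp product.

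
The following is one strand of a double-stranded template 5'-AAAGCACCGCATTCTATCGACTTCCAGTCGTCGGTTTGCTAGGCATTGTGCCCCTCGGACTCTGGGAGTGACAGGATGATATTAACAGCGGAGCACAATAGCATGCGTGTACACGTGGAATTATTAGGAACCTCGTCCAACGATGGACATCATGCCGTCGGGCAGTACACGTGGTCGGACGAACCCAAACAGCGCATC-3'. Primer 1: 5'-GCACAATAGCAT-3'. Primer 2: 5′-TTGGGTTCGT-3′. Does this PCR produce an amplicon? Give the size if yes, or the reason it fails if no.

Yes — a 96 bp product.

Primer 1 (GCACAATAGCAT) matches the top strand at positions 93–104; it acts as a forward primer.
Primer 2's reverse complement is ACGAACCCAA, matching the top strand at positions 179–188; it acts as a reverse primer.
The 3' ends face each other across positions 93–188, giving a 96 bp product.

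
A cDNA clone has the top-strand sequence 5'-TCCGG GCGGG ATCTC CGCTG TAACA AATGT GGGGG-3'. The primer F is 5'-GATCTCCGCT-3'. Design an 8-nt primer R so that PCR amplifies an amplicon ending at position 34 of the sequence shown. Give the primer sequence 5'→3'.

5'-CCCCACAT-3'

The forward primer binds at positions 10–19; the product's 3' end on the top strand is position 34.
The reverse primer anneals to the top strand over positions 27–34, i.e. to ATGTGGGG.
Its sequence written 5'→3' is the reverse complement: CCCCACAT.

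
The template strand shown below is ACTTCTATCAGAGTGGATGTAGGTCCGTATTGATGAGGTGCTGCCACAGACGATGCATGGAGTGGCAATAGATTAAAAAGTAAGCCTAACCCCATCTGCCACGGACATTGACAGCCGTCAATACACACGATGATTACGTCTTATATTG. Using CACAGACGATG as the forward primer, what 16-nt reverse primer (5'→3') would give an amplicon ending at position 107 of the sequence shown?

The forward primer binds at positions 45–55; the product's 3' end on the top strand is position 107.
The reverse primer anneals to the top strand over positions 92–107, i.e. to CCATCTGCCACGGACA.
Its sequence written 5'→3' is the reverse complement: TGTCCGTGGCAGATGG.

5'-TGTCCGTGGCAGATGG-3'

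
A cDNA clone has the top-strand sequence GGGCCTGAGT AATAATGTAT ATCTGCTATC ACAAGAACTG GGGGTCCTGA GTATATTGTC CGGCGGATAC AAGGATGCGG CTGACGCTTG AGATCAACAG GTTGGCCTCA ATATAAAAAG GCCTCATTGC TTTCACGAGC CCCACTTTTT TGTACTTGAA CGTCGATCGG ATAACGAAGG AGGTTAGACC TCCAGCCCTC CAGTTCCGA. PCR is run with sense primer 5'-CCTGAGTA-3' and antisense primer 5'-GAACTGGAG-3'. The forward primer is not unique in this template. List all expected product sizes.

The forward primer CCTGAGTA matches the top strand at positions 4–11, 46–53.
The reverse primer's reverse complement is CTCCAGTTC, matching at positions 198–206.
Each forward site pairs with the reverse site to give a product ending at position 206: sizes 203, 161 bp.

203 bp, 161 bp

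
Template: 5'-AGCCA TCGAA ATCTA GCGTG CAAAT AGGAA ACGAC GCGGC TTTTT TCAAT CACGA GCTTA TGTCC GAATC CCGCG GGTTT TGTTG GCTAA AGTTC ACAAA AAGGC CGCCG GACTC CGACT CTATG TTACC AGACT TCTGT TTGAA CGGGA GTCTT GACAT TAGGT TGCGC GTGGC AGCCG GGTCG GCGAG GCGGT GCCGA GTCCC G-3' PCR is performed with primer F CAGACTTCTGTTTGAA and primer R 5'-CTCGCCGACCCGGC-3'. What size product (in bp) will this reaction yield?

Forward primer CAGACTTCTGTTTGAA is found on the top strand at positions 130–145.
Reverse complement of the reverse primer: GCCGGGTCGGCGAG. This occurs on the top strand at positions 177–190.
Product length = (reverse-primer end) − (forward-primer start) + 1 = 190 − 130 + 1 = 61 bp.

61 bp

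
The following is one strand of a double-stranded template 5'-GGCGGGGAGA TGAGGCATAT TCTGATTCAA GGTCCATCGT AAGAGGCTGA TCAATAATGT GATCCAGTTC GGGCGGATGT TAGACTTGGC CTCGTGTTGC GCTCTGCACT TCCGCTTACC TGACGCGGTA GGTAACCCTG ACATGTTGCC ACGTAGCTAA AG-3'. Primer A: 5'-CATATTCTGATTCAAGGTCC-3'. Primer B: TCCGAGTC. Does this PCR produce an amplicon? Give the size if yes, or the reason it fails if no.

No product — primer B has no binding site in the template.

Primer B (TCCGAGTC) does not match the top strand, and its reverse complement GACTCGGA does not match either.
With no annealing site for primer B, no amplification occurs.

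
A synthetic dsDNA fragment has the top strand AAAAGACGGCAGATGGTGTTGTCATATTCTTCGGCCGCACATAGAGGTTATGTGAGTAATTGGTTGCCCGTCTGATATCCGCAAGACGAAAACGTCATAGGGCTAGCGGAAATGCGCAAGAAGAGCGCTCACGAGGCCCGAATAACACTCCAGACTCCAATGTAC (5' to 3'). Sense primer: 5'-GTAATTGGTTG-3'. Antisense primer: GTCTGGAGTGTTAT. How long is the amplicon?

Forward primer GTAATTGGTTG is found on the top strand at positions 56–66.
The reverse primer's reverse complement is ATAACACTCCAGAC, which matches the template at positions 142–155.
Amplicon spans positions 56–155: 100 bp.

100 bp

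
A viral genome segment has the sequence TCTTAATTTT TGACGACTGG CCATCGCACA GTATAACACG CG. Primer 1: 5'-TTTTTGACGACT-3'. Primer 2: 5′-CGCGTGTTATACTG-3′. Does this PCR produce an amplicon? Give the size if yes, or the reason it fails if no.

Yes — a 36 bp product.

Primer 1 (TTTTTGACGACT) matches the top strand at positions 7–18; it acts as a forward primer.
Primer 2's reverse complement is CAGTATAACACGCG, matching the top strand at positions 29–42; it acts as a reverse primer.
The 3' ends face each other across positions 7–42, giving a 36 bp product.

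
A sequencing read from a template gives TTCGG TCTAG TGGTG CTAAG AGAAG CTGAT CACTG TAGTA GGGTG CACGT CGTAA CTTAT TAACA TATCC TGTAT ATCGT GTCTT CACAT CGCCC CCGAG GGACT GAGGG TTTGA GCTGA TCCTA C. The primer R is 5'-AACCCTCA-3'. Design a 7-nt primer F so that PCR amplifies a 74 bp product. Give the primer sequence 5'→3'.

5'-TAGGGTG-3'

The reverse primer's reverse complement TGAGGGTT matches the template at positions 105–112, so the product ends at position 112.
A 74 bp product then starts at position 112 − 74 + 1 = 39.
The forward primer is identical to the top strand there: TAGGGTG.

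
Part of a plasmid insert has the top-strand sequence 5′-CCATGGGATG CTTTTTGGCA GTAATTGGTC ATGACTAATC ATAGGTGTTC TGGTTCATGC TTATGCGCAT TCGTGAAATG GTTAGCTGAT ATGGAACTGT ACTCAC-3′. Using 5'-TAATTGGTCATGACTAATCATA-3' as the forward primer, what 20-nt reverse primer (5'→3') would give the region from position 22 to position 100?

The product's 3' end on the top strand is position 100.
The reverse primer anneals to the top strand over positions 81–100, i.e. to GTTAGCTGATATGGAACTGT.
Its sequence written 5'→3' is the reverse complement: ACAGTTCCATATCAGCTAAC.

5'-ACAGTTCCATATCAGCTAAC-3'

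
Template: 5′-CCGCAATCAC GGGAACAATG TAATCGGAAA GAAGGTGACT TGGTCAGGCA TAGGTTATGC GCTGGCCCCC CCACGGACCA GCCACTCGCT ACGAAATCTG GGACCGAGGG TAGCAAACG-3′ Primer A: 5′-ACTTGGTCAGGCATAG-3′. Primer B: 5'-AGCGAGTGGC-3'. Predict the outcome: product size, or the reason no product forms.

Yes — a 53 bp product.

Primer A (ACTTGGTCAGGCATAG) matches the top strand at positions 38–53; it acts as a forward primer.
Primer B's reverse complement is GCCACTCGCT, matching the top strand at positions 81–90; it acts as a reverse primer.
The 3' ends face each other across positions 38–90, giving a 53 bp product.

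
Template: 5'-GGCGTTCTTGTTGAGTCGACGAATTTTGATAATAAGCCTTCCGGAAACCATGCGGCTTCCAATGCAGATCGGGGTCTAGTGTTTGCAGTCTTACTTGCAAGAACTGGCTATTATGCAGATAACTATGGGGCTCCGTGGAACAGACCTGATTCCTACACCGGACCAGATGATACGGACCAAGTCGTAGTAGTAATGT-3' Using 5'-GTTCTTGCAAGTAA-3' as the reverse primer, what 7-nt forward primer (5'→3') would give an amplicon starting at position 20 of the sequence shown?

The reverse primer's reverse complement TTACTTGCAAGAAC matches the template at positions 91–104; the product starts at position 20.
The forward primer is identical to the top strand over positions 20–26: CGAATTT.

5'-CGAATTT-3'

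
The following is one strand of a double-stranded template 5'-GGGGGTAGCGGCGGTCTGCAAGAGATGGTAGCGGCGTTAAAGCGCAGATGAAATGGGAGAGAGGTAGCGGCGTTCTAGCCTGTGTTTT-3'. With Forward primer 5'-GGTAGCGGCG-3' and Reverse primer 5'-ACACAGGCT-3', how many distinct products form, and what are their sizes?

The forward primer GGTAGCGGCG matches the top strand at positions 4–13, 27–36, 63–72.
The reverse primer's reverse complement is AGCCTGTGT, matching at positions 77–85.
Each forward site pairs with the reverse site to give a product ending at position 85: sizes 82, 59, 23 bp.

Three products: 82 bp, 59 bp, 23 bp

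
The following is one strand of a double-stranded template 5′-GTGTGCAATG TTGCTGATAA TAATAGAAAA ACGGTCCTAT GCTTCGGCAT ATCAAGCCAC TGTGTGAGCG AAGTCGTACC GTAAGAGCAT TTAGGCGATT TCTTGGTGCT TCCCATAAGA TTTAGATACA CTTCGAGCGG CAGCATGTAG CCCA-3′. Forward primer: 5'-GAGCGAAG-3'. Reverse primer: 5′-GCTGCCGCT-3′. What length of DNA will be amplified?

The forward primer matches the template at positions 66–73.
Reverse complement of the reverse primer: AGCGGCAGC. This occurs on the top strand at positions 136–144.
Product length = (reverse-primer end) − (forward-primer start) + 1 = 144 − 66 + 1 = 79 bp.

79 bp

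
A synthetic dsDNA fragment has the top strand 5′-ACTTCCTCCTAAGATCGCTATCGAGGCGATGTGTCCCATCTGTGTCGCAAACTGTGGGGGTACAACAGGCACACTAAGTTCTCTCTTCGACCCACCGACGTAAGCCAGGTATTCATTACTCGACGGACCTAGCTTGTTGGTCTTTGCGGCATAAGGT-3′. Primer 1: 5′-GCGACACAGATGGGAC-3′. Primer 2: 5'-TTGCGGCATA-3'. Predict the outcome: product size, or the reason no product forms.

Primer 1 (GCGACACAGATGGGAC) has reverse complement GTCCCATCTGTGTCGC, which matches the top strand at positions 33–48; primer 1 anneals to the top strand there with its 3' end pointing upstream toward position 33.
Primer 2 (TTGCGGCATA) matches the top strand directly at positions 144–153; it anneals to the bottom strand with its 3' end pointing downstream toward position 153.
The 3' ends diverge (primer 1 extends toward position 1, primer 2 toward position 157), so the primers never converge on a shared product.

No product — the primers' 3' ends point away from each other.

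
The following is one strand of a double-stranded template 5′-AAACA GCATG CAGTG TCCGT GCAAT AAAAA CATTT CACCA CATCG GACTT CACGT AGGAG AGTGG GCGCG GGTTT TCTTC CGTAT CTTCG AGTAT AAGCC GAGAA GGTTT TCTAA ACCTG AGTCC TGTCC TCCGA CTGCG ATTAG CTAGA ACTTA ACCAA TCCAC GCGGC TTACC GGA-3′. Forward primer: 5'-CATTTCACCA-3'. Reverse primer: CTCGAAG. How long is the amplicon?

62 bp

Scanning the template, CATTTCACCA occurs at positions 31–40; this primer anneals to the bottom strand there with its 3' end pointing downstream.
Reverse complement of the reverse primer: CTTCGAG. This occurs on the top strand at positions 86–92.
Amplicon spans positions 31–92: 62 bp.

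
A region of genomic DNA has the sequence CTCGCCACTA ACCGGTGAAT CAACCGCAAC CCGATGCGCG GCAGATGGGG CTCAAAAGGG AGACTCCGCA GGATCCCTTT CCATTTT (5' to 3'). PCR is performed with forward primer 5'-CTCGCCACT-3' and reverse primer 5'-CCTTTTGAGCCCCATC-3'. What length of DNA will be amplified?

The forward primer matches the template at positions 1–9.
The reverse primer's reverse complement is GATGGGGCTCAAAAGG, which matches the template at positions 44–59.
Amplicon spans positions 1–59: 59 bp.

59 bp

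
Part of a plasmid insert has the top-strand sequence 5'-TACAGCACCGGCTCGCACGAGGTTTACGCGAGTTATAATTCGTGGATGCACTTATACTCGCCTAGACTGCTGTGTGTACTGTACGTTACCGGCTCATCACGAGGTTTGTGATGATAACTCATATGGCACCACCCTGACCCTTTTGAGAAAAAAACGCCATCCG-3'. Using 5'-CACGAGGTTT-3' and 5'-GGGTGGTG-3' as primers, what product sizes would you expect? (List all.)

119 bp, 37 bp

The forward primer CACGAGGTTT matches the top strand at positions 16–25, 98–107.
The reverse primer's reverse complement is CACCACCC, matching at positions 127–134.
Each forward site pairs with the reverse site to give a product ending at position 134: sizes 119, 37 bp.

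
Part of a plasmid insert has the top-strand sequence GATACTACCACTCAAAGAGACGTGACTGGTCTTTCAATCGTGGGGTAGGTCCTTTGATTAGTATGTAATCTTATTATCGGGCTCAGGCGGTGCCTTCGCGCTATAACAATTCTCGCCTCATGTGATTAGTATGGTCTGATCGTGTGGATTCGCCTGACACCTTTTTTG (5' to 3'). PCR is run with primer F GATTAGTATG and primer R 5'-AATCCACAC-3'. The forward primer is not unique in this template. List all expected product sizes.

The forward primer GATTAGTATG matches the top strand at positions 56–65, 124–133.
The reverse primer's reverse complement is GTGTGGATT, matching at positions 142–150.
Each forward site pairs with the reverse site to give a product ending at position 150: sizes 95, 27 bp.

95 bp, 27 bp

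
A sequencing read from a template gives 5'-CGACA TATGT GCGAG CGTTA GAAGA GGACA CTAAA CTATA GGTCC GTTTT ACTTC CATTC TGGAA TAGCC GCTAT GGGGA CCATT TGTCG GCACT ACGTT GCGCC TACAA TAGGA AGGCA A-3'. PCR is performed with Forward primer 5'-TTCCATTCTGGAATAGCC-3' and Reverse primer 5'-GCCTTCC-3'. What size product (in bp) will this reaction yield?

67 bp

Scanning the template, TTCCATTCTGGAATAGCC occurs at positions 53–70; this primer anneals to the bottom strand there with its 3' end pointing downstream.
The reverse primer's reverse complement is GGAAGGC, which matches the template at positions 113–119.
The product runs from position 53 to position 119, so its length is 119 − 53 + 1 = 67 bp.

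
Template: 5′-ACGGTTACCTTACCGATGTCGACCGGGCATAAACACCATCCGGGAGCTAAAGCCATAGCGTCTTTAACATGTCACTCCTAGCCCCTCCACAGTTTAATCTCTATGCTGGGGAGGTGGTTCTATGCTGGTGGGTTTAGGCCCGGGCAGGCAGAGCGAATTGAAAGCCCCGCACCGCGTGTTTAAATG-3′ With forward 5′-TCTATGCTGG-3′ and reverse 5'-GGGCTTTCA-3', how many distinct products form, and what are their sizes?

Two products: 68 bp, 49 bp

The forward primer TCTATGCTGG matches the top strand at positions 100–109, 119–128.
The reverse primer's reverse complement is TGAAAGCCC, matching at positions 159–167.
Each forward site pairs with the reverse site to give a product ending at position 167: sizes 68, 49 bp.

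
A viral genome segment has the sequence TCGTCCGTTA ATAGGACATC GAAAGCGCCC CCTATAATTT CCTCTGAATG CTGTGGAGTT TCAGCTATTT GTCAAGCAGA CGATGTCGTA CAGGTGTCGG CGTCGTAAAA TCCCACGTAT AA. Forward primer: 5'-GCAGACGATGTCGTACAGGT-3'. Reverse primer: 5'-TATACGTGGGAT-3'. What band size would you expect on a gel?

46 bp

Scanning the template, GCAGACGATGTCGTACAGGT occurs at positions 76–95; this primer anneals to the bottom strand there with its 3' end pointing downstream.
The reverse primer's reverse complement is ATCCCACGTATA, which matches the template at positions 110–121.
Product length = (reverse-primer end) − (forward-primer start) + 1 = 121 − 76 + 1 = 46 bp.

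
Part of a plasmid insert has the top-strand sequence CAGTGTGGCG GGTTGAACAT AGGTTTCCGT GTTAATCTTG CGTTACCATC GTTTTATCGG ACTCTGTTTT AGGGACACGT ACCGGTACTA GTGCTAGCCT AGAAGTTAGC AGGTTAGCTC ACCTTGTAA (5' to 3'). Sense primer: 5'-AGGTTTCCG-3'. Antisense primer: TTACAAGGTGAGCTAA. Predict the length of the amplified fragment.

109 bp

Scanning the template, AGGTTTCCG occurs at positions 21–29; this primer anneals to the bottom strand there with its 3' end pointing downstream.
Taking the reverse complement of TTACAAGGTGAGCTAA gives TTAGCTCACCTTGTAA, found at positions 114–129 on the template; the primer anneals here to the top strand with its 3' end pointing upstream.
The product runs from position 21 to position 129, so its length is 129 − 21 + 1 = 109 bp.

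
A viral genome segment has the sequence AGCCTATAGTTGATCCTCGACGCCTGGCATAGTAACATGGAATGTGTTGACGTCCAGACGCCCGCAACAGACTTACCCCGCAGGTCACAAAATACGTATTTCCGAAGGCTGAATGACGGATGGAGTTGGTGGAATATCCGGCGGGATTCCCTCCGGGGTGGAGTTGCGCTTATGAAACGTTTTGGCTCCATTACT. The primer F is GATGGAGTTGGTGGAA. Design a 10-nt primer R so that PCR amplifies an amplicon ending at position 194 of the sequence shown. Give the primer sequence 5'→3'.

The forward primer binds at positions 119–134; the product's 3' end on the top strand is position 194.
The reverse primer anneals to the top strand over positions 185–194, i.e. to GCTCCATTAC.
Its sequence written 5'→3' is the reverse complement: GTAATGGAGC.

5'-GTAATGGAGC-3'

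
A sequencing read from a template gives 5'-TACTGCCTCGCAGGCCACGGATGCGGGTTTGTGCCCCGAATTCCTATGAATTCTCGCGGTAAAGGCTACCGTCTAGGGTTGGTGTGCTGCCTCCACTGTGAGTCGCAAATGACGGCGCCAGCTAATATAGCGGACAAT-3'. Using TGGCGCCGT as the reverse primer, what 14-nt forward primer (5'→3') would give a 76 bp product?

5'-TATGAATTCTCGCG-3'

The reverse primer's reverse complement ACGGCGCCA matches the template at positions 112–120, so the product ends at position 120.
A 76 bp product then starts at position 120 − 76 + 1 = 45.
The forward primer is identical to the top strand there: TATGAATTCTCGCG.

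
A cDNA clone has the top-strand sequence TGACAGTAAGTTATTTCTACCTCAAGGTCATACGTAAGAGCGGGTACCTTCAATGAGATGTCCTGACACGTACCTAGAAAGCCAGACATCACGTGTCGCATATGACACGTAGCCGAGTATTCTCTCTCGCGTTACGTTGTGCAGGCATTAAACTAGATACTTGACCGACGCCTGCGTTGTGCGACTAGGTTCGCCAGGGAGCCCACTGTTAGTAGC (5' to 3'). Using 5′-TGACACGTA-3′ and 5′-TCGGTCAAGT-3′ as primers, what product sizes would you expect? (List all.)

105 bp, 66 bp

The forward primer TGACACGTA matches the top strand at positions 64–72, 103–111.
The reverse primer's reverse complement is ACTTGACCGA, matching at positions 159–168.
Each forward site pairs with the reverse site to give a product ending at position 168: sizes 105, 66 bp.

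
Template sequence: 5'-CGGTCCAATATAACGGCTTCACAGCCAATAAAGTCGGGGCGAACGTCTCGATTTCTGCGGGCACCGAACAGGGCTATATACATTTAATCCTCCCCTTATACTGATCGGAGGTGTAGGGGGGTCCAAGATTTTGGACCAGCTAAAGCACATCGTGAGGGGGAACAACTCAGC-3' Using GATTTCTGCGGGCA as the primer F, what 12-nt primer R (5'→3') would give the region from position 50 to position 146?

The product's 3' end on the top strand is position 146.
The reverse primer anneals to the top strand over positions 135–146, i.e. to ACCAGCTAAAGC.
Its sequence written 5'→3' is the reverse complement: GCTTTAGCTGGT.

5'-GCTTTAGCTGGT-3'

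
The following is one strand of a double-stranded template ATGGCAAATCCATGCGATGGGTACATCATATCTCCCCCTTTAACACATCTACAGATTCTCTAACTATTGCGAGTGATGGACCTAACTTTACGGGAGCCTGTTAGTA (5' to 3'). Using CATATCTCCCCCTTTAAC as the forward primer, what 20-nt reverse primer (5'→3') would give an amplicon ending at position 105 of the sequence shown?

5'-ACTAACAGGCTCCCGTAAAG-3'

The forward primer binds at positions 27–44; the product's 3' end on the top strand is position 105.
The reverse primer anneals to the top strand over positions 86–105, i.e. to CTTTACGGGAGCCTGTTAGT.
Its sequence written 5'→3' is the reverse complement: ACTAACAGGCTCCCGTAAAG.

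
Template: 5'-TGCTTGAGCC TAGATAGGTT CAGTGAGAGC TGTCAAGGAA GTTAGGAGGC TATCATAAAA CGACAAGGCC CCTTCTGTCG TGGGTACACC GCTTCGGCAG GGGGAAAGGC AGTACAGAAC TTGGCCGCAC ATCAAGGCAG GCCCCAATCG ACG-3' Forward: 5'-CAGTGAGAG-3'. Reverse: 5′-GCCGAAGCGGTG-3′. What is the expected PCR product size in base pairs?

78 bp

Scanning the template, CAGTGAGAG occurs at positions 21–29; this primer anneals to the bottom strand there with its 3' end pointing downstream.
Taking the reverse complement of GCCGAAGCGGTG gives CACCGCTTCGGC, found at positions 87–98 on the template; the primer anneals here to the top strand with its 3' end pointing upstream.
Product length = (reverse-primer end) − (forward-primer start) + 1 = 98 − 21 + 1 = 78 bp.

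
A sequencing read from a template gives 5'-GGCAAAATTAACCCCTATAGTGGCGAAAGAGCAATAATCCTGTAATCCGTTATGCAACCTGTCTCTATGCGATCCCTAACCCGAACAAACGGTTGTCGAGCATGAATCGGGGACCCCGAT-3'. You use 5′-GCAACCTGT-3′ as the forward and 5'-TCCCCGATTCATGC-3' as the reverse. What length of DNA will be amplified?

60 bp

The forward primer matches the template at positions 54–62.
Taking the reverse complement of TCCCCGATTCATGC gives GCATGAATCGGGGA, found at positions 100–113 on the template; the primer anneals here to the top strand with its 3' end pointing upstream.
Product length = (reverse-primer end) − (forward-primer start) + 1 = 113 − 54 + 1 = 60 bp.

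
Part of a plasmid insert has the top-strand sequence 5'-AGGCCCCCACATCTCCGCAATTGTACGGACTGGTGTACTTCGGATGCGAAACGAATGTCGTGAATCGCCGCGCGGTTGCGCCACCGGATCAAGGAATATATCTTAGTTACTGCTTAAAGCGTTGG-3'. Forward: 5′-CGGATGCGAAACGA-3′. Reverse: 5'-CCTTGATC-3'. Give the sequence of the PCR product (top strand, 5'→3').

5'-CGGATGCGAAACGAATGTCGTGAATCGCCGCGCGGTTGCGCCACCGGATCAAGG-3'

The forward primer matches the template at positions 41–54.
The reverse primer's reverse complement is GATCAAGG, which matches the template at positions 87–94.
The product is the template from position 41 through 94 (54 bp).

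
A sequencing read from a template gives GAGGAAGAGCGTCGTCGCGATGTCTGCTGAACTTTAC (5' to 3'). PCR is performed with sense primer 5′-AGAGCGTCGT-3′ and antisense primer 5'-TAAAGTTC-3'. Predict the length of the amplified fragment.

31 bp

Forward primer AGAGCGTCGT is found on the top strand at positions 6–15.
The reverse primer's reverse complement is GAACTTTA, which matches the template at positions 29–36.
The product runs from position 6 to position 36, so its length is 36 − 6 + 1 = 31 bp.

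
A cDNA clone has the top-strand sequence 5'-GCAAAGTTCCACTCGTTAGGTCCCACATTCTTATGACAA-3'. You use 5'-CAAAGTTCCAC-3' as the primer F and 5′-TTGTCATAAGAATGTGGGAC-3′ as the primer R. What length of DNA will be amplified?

38 bp

The forward primer matches the template at positions 2–12.
Reverse complement of the reverse primer: GTCCCACATTCTTATGACAA. This occurs on the top strand at positions 20–39.
The product runs from position 2 to position 39, so its length is 39 − 2 + 1 = 38 bp.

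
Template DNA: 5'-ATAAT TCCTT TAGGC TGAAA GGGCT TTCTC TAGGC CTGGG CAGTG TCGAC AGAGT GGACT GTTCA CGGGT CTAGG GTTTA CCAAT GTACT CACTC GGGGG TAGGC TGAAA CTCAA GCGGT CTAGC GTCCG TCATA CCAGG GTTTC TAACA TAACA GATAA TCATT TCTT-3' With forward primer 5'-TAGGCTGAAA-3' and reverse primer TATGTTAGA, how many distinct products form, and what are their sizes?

The forward primer TAGGCTGAAA matches the top strand at positions 11–20, 101–110.
The reverse primer's reverse complement is TCTAACATA, matching at positions 144–152.
Each forward site pairs with the reverse site to give a product ending at position 152: sizes 142, 52 bp.

Two products: 142 bp, 52 bp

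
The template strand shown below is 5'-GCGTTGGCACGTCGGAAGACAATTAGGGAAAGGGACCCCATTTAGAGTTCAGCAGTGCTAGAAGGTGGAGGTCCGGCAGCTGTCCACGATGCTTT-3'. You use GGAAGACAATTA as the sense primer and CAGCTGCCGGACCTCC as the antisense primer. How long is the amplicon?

Scanning the template, GGAAGACAATTA occurs at positions 14–25; this primer anneals to the bottom strand there with its 3' end pointing downstream.
Reverse complement of the reverse primer: GGAGGTCCGGCAGCTG. This occurs on the top strand at positions 67–82.
Amplicon spans positions 14–82: 69 bp.

69 bp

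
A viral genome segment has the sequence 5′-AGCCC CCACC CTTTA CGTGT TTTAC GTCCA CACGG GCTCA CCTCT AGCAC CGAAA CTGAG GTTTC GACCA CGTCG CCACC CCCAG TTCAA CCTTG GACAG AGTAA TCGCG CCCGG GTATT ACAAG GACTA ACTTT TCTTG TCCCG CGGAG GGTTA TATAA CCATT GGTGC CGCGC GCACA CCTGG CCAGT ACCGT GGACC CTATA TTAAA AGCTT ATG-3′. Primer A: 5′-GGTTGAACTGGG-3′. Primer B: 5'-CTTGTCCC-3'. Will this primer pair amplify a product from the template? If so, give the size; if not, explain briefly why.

No product — the primers' 3' ends point away from each other.

Primer A (GGTTGAACTGGG) has reverse complement CCCAGTTCAACC, which matches the top strand at positions 81–92; primer A anneals to the top strand there with its 3' end pointing upstream toward position 81.
Primer B (CTTGTCCC) matches the top strand directly at positions 137–144; it anneals to the bottom strand with its 3' end pointing downstream toward position 144.
The 3' ends diverge (primer A extends toward position 1, primer B toward position 218), so the primers never converge on a shared product.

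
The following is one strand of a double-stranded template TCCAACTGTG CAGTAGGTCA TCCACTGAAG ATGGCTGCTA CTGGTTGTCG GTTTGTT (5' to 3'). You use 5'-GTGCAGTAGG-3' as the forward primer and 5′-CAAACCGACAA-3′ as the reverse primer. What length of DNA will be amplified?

Forward primer GTGCAGTAGG is found on the top strand at positions 8–17.
The reverse primer's reverse complement is TTGTCGGTTTG, which matches the template at positions 45–55.
Product length = (reverse-primer end) − (forward-primer start) + 1 = 55 − 8 + 1 = 48 bp.

48 bp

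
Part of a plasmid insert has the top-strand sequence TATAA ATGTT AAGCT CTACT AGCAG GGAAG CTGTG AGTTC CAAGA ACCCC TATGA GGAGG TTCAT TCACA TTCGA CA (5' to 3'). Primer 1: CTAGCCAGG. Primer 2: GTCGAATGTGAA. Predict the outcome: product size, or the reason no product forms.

No product — primer 1 has no binding site in the template.

Primer 1 (CTAGCCAGG) does not match the top strand, and its reverse complement CCTGGCTAG does not match either.
With no annealing site for primer 1, no amplification occurs.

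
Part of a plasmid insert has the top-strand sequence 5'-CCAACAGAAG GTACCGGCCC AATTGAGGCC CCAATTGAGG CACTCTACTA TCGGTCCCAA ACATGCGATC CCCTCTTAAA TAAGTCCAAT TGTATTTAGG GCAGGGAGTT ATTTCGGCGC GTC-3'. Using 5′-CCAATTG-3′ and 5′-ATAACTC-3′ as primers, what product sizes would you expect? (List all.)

The forward primer CCAATTG matches the top strand at positions 19–25, 31–37, 86–92.
The reverse primer's reverse complement is GAGTTAT, matching at positions 106–112.
Each forward site pairs with the reverse site to give a product ending at position 112: sizes 94, 82, 27 bp.

94 bp, 82 bp, 27 bp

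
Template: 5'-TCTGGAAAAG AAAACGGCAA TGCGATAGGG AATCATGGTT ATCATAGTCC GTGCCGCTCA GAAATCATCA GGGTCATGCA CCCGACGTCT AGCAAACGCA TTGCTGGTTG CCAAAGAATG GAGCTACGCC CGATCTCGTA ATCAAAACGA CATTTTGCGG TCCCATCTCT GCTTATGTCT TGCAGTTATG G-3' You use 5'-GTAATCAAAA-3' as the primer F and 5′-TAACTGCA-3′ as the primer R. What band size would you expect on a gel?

Forward primer GTAATCAAAA is found on the top strand at positions 138–147.
Reverse complement of the reverse primer: TGCAGTTA. This occurs on the top strand at positions 181–188.
Amplicon spans positions 138–188: 51 bp.

51 bp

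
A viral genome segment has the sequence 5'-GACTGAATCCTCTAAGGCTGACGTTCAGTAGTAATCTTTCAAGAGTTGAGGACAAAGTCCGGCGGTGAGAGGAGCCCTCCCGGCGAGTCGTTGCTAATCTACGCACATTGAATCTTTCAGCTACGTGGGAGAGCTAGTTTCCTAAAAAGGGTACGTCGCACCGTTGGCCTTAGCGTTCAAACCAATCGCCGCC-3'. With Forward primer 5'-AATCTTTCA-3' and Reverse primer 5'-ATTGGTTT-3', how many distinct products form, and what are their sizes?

Two products: 154 bp, 76 bp

The forward primer AATCTTTCA matches the top strand at positions 33–41, 111–119.
The reverse primer's reverse complement is AAACCAAT, matching at positions 179–186.
Each forward site pairs with the reverse site to give a product ending at position 186: sizes 154, 76 bp.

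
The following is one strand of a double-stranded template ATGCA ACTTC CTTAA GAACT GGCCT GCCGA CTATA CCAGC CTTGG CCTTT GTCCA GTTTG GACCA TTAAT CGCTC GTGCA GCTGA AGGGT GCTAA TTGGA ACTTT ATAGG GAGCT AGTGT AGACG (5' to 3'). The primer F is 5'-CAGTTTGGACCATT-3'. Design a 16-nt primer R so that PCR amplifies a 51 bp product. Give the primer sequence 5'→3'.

5'-AAGTTCCAATTAGCAC-3'

The forward primer binds at positions 54–67, so a 51 bp product ends at position 54 + 51 − 1 = 104.
The reverse primer anneals to the top strand over positions 89–104, i.e. to GTGCTAATTGGAACTT.
Its sequence written 5'→3' is the reverse complement: AAGTTCCAATTAGCAC.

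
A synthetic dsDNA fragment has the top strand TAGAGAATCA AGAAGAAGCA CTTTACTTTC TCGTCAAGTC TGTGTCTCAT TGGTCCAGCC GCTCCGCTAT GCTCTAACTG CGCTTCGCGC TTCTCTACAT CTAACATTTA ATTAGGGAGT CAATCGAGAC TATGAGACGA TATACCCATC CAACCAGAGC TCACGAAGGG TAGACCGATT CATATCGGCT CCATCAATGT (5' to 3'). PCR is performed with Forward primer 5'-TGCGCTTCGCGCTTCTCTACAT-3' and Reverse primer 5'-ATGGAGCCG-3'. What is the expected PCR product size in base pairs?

116 bp

Forward primer TGCGCTTCGCGCTTCTCTACAT is found on the top strand at positions 79–100.
Reverse complement of the reverse primer: CGGCTCCAT. This occurs on the top strand at positions 186–194.
The product runs from position 79 to position 194, so its length is 194 − 79 + 1 = 116 bp.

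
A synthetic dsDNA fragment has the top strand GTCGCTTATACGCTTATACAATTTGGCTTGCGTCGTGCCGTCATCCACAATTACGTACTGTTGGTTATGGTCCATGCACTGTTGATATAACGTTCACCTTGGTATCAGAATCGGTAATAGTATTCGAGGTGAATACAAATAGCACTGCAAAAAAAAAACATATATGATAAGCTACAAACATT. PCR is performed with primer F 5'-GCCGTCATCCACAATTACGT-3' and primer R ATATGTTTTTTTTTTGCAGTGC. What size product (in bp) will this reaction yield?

Scanning the template, GCCGTCATCCACAATTACGT occurs at positions 37–56; this primer anneals to the bottom strand there with its 3' end pointing downstream.
Reverse complement of the reverse primer: GCACTGCAAAAAAAAAACATAT. This occurs on the top strand at positions 142–163.
Product length = (reverse-primer end) − (forward-primer start) + 1 = 163 − 37 + 1 = 127 bp.

127 bp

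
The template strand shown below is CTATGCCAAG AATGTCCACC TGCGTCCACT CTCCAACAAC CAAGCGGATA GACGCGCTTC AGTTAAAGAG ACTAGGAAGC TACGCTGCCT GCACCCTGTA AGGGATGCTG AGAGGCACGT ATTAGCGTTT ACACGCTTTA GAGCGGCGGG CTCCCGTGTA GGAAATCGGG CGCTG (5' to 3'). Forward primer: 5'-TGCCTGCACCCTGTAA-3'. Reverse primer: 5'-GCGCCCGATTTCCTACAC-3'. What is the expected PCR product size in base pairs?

Forward primer TGCCTGCACCCTGTAA is found on the top strand at positions 86–101.
The reverse primer's reverse complement is GTGTAGGAAATCGGGCGC, which matches the template at positions 156–173.
The product runs from position 86 to position 173, so its length is 173 − 86 + 1 = 88 bp.

88 bp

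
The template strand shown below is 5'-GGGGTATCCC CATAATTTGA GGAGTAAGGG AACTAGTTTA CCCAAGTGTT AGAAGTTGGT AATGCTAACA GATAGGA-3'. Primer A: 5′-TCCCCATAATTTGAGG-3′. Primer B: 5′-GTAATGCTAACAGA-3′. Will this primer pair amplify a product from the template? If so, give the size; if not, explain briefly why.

No product — both primers anneal to the same strand and extend in the same direction.

Primer A (TCCCCATAATTTGAGG) matches the top strand at positions 7–22 (3' end points downstream).
Primer B (GTAATGCTAACAGA) also matches the top strand directly, at positions 59–72 — its reverse complement TCTGTTAGCATTAC is not present.
Both primers anneal to the bottom strand with 3' ends pointing the same way, so neither can prime synthesis back toward the other.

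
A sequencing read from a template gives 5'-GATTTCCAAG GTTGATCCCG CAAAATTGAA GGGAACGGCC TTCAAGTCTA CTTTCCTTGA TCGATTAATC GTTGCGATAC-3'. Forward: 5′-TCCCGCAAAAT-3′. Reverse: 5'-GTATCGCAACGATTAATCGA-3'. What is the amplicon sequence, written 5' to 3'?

Forward primer TCCCGCAAAAT is found on the top strand at positions 16–26.
Taking the reverse complement of GTATCGCAACGATTAATCGA gives TCGATTAATCGTTGCGATAC, found at positions 61–80 on the template; the primer anneals here to the top strand with its 3' end pointing upstream.
The product is the template from position 16 through 80 (65 bp).

5'-TCCCGCAAAATTGAAGGGAACGGCCTTCAAGTCTACTTTCCTTGATCGATTAATCGTTGCGATAC-3'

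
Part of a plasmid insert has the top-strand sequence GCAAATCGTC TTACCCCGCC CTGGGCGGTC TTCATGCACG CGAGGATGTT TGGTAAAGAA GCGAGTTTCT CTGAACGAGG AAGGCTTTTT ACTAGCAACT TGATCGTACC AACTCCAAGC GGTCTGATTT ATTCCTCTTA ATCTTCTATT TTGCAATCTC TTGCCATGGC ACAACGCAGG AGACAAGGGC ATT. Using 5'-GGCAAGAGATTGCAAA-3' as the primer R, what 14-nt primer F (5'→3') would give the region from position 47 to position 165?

5'-TGTTTGGTAAAGAA-3'

The reverse primer's reverse complement TTTGCAATCTCTTGCC matches the template at positions 150–165; the product starts at position 47.
The forward primer is identical to the top strand over positions 47–60: TGTTTGGTAAAGAA.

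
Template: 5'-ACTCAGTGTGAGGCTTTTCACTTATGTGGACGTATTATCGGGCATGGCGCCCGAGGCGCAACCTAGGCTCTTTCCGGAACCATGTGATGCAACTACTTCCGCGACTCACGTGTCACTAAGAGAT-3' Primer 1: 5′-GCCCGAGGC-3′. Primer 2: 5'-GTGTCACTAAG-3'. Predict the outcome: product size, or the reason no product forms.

No product — both primers anneal to the same strand and extend in the same direction.

Primer 1 (GCCCGAGGC) matches the top strand at positions 49–57 (3' end points downstream).
Primer 2 (GTGTCACTAAG) also matches the top strand directly, at positions 110–120 — its reverse complement CTTAGTGACAC is not present.
Both primers anneal to the bottom strand with 3' ends pointing the same way, so neither can prime synthesis back toward the other.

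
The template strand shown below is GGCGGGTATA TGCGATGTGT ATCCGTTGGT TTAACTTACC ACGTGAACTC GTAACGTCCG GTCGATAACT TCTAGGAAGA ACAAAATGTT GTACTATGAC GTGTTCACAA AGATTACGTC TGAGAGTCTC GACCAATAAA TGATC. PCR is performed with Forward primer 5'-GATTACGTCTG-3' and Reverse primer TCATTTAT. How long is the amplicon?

32 bp

Scanning the template, GATTACGTCTG occurs at positions 112–122; this primer anneals to the bottom strand there with its 3' end pointing downstream.
Reverse complement of the reverse primer: ATAAATGA. This occurs on the top strand at positions 136–143.
Product length = (reverse-primer end) − (forward-primer start) + 1 = 143 − 112 + 1 = 32 bp.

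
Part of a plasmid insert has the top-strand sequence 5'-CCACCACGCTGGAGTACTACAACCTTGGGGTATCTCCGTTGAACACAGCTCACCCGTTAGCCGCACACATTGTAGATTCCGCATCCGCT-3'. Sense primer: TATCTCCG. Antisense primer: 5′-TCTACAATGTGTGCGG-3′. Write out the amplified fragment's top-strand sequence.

5'-TATCTCCGTTGAACACAGCTCACCCGTTAGCCGCACACATTGTAGA-3'

The forward primer matches the template at positions 31–38.
Taking the reverse complement of TCTACAATGTGTGCGG gives CCGCACACATTGTAGA, found at positions 61–76 on the template; the primer anneals here to the top strand with its 3' end pointing upstream.
The product is the template from position 31 through 76 (46 bp).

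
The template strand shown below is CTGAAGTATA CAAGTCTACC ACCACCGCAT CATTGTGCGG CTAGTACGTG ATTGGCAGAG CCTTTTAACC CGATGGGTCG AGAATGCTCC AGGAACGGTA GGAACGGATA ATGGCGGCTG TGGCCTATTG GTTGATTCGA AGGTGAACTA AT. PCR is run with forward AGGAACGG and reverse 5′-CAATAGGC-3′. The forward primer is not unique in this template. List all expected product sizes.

40 bp, 31 bp

The forward primer AGGAACGG matches the top strand at positions 91–98, 100–107.
The reverse primer's reverse complement is GCCTATTG, matching at positions 123–130.
Each forward site pairs with the reverse site to give a product ending at position 130: sizes 40, 31 bp.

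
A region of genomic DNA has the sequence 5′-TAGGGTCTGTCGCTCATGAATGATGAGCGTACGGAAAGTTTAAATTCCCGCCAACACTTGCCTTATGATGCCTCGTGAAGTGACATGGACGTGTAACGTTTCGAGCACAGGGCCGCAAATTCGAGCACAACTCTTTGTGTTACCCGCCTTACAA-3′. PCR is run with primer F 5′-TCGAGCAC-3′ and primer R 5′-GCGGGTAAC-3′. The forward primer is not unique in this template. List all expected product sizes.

The forward primer TCGAGCAC matches the top strand at positions 101–108, 121–128.
The reverse primer's reverse complement is GTTACCCGC, matching at positions 139–147.
Each forward site pairs with the reverse site to give a product ending at position 147: sizes 47, 27 bp.

47 bp, 27 bp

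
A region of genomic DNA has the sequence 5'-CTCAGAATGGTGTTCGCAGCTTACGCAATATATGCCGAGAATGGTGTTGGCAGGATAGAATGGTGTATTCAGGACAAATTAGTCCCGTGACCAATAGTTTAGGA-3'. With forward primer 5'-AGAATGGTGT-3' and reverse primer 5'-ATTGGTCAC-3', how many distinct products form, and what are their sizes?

The forward primer AGAATGGTGT matches the top strand at positions 4–13, 38–47, 57–66.
The reverse primer's reverse complement is GTGACCAAT, matching at positions 87–95.
Each forward site pairs with the reverse site to give a product ending at position 95: sizes 92, 58, 39 bp.

Three products: 92 bp, 58 bp, 39 bp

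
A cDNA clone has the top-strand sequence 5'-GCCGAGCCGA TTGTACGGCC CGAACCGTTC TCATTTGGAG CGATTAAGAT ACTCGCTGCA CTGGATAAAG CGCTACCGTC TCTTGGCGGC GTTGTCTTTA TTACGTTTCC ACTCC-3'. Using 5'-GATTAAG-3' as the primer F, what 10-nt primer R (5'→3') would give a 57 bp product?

5'-AAGACAACGC-3'

The forward primer binds at positions 42–48, so a 57 bp product ends at position 42 + 57 − 1 = 98.
The reverse primer anneals to the top strand over positions 89–98, i.e. to GCGTTGTCTT.
Its sequence written 5'→3' is the reverse complement: AAGACAACGC.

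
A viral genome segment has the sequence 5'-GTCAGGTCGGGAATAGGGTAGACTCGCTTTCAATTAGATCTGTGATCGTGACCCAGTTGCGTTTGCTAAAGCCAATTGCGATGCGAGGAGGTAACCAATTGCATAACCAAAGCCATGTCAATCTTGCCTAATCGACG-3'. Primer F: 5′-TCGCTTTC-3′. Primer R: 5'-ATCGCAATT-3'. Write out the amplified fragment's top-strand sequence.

5'-TCGCTTTCAATTAGATCTGTGATCGTGACCCAGTTGCGTTTGCTAAAGCCAATTGCGAT-3'

Scanning the template, TCGCTTTC occurs at positions 24–31; this primer anneals to the bottom strand there with its 3' end pointing downstream.
Taking the reverse complement of ATCGCAATT gives AATTGCGAT, found at positions 74–82 on the template; the primer anneals here to the top strand with its 3' end pointing upstream.
The product is the template from position 24 through 82 (59 bp).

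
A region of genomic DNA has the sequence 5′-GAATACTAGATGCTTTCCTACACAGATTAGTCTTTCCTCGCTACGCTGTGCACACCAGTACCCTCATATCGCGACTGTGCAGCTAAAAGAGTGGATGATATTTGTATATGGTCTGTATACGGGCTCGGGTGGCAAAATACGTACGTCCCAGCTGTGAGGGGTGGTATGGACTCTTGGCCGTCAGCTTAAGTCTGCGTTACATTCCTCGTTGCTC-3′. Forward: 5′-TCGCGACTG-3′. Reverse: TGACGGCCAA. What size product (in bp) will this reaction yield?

Forward primer TCGCGACTG is found on the top strand at positions 69–77.
Taking the reverse complement of TGACGGCCAA gives TTGGCCGTCA, found at positions 174–183 on the template; the primer anneals here to the top strand with its 3' end pointing upstream.
Product length = (reverse-primer end) − (forward-primer start) + 1 = 183 − 69 + 1 = 115 bp.

115 bp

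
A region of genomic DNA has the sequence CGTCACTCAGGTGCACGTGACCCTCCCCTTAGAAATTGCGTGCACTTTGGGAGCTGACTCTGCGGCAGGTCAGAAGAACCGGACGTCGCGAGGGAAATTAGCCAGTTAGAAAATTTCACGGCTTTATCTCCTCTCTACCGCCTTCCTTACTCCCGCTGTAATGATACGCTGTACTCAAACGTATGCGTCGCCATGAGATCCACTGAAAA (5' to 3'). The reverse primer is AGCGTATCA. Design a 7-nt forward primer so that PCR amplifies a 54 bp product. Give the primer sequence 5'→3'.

The reverse primer's reverse complement TGATACGCT matches the template at positions 162–170, so the product ends at position 170.
A 54 bp product then starts at position 170 − 54 + 1 = 117.
The forward primer is identical to the top strand there: CACGGCT.

5'-CACGGCT-3'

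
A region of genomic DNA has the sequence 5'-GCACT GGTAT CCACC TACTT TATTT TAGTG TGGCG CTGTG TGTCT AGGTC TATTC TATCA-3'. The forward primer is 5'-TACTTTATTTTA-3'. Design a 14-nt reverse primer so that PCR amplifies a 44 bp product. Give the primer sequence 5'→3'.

5'-GATAGAATAGACCT-3'

The forward primer binds at positions 16–27, so a 44 bp product ends at position 16 + 44 − 1 = 59.
The reverse primer anneals to the top strand over positions 46–59, i.e. to AGGTCTATTCTATC.
Its sequence written 5'→3' is the reverse complement: GATAGAATAGACCT.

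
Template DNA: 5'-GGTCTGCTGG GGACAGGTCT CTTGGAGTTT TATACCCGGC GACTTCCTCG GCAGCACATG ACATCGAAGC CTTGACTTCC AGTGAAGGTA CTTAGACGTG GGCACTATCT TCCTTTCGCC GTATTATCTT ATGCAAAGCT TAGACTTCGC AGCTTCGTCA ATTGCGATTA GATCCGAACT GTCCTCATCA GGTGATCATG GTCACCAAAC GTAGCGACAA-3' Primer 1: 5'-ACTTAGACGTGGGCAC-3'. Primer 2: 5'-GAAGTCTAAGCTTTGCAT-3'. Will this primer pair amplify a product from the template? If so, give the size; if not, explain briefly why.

Primer 1 (ACTTAGACGTGGGCAC) matches the top strand at positions 90–105; it acts as a forward primer.
Primer 2's reverse complement is ATGCAAAGCTTAGACTTC, matching the top strand at positions 131–148; it acts as a reverse primer.
The 3' ends face each other across positions 90–148, giving a 59 bp product.

Yes — a 59 bp product.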